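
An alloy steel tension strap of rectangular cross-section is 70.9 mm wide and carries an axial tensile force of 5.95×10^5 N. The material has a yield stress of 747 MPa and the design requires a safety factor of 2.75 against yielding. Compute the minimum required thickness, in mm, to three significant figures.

σ_allow = 747/2.75 = 271.6 MPa.
Required area A = F/σ_allow = 595000/271.6 = 2190 mm².
t = A/w = 2190/70.9 = 30.89 mm.

t = 30.9 mm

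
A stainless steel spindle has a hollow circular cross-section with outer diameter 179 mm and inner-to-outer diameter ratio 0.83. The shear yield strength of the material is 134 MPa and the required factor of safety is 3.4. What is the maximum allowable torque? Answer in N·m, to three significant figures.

T_allow = 23300 N·m

τ_allow = 134/3.4 = 39.41 MPa.
For a hollow shaft T_allow = τ_allow·πd_o³(1−k⁴)/16 with 1−k⁴ = 0.5254, so πd_o³(1−k⁴)/16 = 591700 mm³.
T_allow = 39.41×591700 = 2.332×10^7 N·mm = 23320 N·m.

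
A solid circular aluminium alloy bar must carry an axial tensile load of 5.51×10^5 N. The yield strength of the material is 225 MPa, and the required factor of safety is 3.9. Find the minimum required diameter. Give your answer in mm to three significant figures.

d = 110 mm

Allowable stress σ_allow = 225/3.9 = 57.69 MPa.
Required area A = F/σ_allow = 551000/57.69 = 9551 mm².
A = πd²/4 → d = √(4A/π) = 110.3 mm.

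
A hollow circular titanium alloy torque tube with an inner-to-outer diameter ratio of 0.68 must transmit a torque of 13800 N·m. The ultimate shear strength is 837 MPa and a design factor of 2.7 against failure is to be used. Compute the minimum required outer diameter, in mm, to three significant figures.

τ_allow = 837/2.7 = 310.0 MPa.
For a hollow shaft τ = 16T/[πd_o³(1−k⁴)] with k = 0.68, so 1−k⁴ = 0.7862.
d_o³ = 16T/[π τ_allow (1−k⁴)] = 16×1.3800×10^7/(π×310.0×0.7862) = 288400 mm³.
d_o = 66.07 mm.

d_o = 66.1 mm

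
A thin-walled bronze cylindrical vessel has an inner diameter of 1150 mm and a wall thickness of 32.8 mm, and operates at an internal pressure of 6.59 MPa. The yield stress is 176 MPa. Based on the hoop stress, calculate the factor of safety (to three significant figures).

σ_h = pD/(2t) = 6.59×1150/(2×32.8) = 115.5 MPa.
n = 176/115.5 = 1.523.

n = 1.52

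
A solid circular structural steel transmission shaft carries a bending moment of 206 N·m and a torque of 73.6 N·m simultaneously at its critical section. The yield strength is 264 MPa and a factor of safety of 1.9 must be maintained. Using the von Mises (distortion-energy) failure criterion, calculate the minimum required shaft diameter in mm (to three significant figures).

d = 25.1 mm

σ_allow = σ_y/n = 264/1.9 = 138.9 MPa.
For a solid shaft σ_b = 32M/(πd³) and τ = 16T/(πd³), so the von Mises stress is σ' = (16/πd³)·√(4M²+3T²).
√(4M²+3T²) = √(4×(206000)² + 3×(73600)²) = 431300 N·mm.
d³ = 16×431300/(π×138.9) = 15810 mm³.
d = 25.10 mm.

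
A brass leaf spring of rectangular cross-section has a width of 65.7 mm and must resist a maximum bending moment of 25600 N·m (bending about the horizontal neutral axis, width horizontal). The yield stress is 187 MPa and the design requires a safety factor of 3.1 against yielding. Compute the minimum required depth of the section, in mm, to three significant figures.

h = 197 mm

σ_allow = 187/3.1 = 60.32 MPa.
For a rectangular section σ = 6M/(bh²), so h² = 6M/(b σ_allow) = 6×2.5600×10^7/(65.7×60.32) = 38760 mm².
h = 196.9 mm.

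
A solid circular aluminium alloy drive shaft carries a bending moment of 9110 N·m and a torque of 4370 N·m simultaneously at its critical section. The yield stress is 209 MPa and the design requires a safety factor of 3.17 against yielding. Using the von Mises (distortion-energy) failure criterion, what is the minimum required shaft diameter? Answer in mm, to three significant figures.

d = 115 mm

σ_allow = σ_y/n = 209/3.17 = 65.93 MPa.
For a solid shaft σ_b = 32M/(πd³) and τ = 16T/(πd³), so the von Mises stress is σ' = (16/πd³)·√(4M²+3T²).
√(4M²+3T²) = √(4×(9.110×10^6)² + 3×(4.370×10^6)²) = 1.973×10^7 N·mm.
d³ = 16×1.973×10^7/(π×65.93) = 1.524×10^6 mm³.
d = 115.1 mm.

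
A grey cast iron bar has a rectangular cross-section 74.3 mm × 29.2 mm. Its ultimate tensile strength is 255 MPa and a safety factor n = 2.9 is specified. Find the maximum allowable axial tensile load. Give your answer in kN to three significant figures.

F_allow = 191 kN

σ_allow = 255/2.9 = 87.93 MPa.
A = 74.3×29.2 = 2170 mm².
F_allow = σ_allow × A = 87.93×2170 = 190800 N.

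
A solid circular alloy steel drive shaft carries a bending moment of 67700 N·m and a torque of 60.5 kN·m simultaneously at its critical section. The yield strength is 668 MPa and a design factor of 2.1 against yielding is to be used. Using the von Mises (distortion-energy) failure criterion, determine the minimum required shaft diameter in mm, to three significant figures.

d = 140 mm

σ_allow = σ_y/n = 668/2.1 = 318.1 MPa.
For a solid shaft σ_b = 32M/(πd³) and τ = 16T/(πd³), so the von Mises stress is σ' = (16/πd³)·√(4M²+3T²).
√(4M²+3T²) = √(4×(6.770×10^7)² + 3×(6.050×10^7)²) = 1.712×10^8 N·mm.
d³ = 16×1.712×10^8/(π×318.1) = 2.741×10^6 mm³.
d = 140.0 mm.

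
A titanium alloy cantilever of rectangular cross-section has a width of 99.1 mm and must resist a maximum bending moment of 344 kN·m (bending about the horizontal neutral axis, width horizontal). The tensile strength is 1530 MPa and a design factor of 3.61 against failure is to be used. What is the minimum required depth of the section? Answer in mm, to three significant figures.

h = 222 mm

σ_allow = 1530/3.61 = 423.8 MPa.
For a rectangular section σ = 6M/(bh²), so h² = 6M/(b σ_allow) = 6×3.4400×10^8/(99.1×423.8) = 49140 mm².
h = 221.7 mm.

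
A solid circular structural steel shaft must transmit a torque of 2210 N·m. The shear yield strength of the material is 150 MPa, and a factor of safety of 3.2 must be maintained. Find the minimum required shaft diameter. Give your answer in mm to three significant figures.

d = 62.2 mm

Allowable shear stress τ_allow = 150/3.2 = 46.88 MPa.
For a solid shaft τ = 16T/(πd³), so d³ = 16T/(π τ_allow) = 16×2210000/(π×46.88) = 240100 mm³.
d = (240100)^(1/3) = 62.15 mm.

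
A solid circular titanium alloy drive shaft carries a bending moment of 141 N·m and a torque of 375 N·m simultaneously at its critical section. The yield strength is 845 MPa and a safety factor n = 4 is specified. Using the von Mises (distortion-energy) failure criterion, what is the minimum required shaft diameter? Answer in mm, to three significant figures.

d = 25.7 mm

σ_allow = σ_y/n = 845/4 = 211.2 MPa.
For a solid shaft σ_b = 32M/(πd³) and τ = 16T/(πd³), so the von Mises stress is σ' = (16/πd³)·√(4M²+3T²).
√(4M²+3T²) = √(4×(141000)² + 3×(375000)²) = 708100 N·mm.
d³ = 16×708100/(π×211.2) = 17070 mm³.
d = 25.75 mm.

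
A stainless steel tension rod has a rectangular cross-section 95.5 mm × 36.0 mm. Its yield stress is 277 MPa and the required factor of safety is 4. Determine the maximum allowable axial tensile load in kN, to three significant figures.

σ_allow = 277/4 = 69.25 MPa.
A = 95.5×36.0 = 3438 mm².
F_allow = σ_allow × A = 69.25×3438 = 238100 N.

F_allow = 238 kN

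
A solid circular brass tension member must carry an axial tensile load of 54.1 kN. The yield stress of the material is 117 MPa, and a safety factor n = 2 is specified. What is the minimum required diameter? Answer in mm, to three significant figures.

d = 34.3 mm

Allowable stress σ_allow = 117/2 = 58.50 MPa.
Required area A = F/σ_allow = 54100/58.50 = 924.8 mm².
A = πd²/4 → d = √(4A/π) = 34.31 mm.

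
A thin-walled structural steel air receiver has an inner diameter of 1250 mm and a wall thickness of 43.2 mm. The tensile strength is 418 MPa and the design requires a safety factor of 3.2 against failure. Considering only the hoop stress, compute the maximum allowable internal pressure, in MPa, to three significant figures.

p_allow = 9.03 MPa

σ_allow = 418/3.2 = 130.6 MPa.
σ_h = pD/(2t) → p_allow = 2σ_allow t/D = 2×130.6×43.2/1250 = 9.029 MPa.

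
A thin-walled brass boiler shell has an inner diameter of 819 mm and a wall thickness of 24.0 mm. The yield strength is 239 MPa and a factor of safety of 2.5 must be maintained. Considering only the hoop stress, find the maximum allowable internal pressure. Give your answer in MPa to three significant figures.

p_allow = 5.60 MPa

σ_allow = 239/2.5 = 95.60 MPa.
σ_h = pD/(2t) → p_allow = 2σ_allow t/D = 2×95.60×24.0/819 = 5.603 MPa.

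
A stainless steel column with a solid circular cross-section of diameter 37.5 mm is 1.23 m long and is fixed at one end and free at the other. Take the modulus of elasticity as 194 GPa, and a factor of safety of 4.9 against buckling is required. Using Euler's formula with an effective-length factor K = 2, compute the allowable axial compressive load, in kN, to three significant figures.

P_allow = 6.27 kN

I = πd⁴/64 = π×37.5⁴/64 = 97070 mm⁴.
Effective length L_e = KL = 2×1.23 m = 2460 mm.
Euler critical load P_cr = π²EI/L_e² = π²×194000×97070/2460² = 30710 N.
P_allow = P_cr/n = 30710/4.9 = 6268 N.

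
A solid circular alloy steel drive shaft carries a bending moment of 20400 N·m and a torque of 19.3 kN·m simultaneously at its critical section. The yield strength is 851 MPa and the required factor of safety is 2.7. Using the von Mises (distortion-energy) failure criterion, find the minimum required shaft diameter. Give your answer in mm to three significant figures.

σ_allow = σ_y/n = 851/2.7 = 315.2 MPa.
For a solid shaft σ_b = 32M/(πd³) and τ = 16T/(πd³), so the von Mises stress is σ' = (16/πd³)·√(4M²+3T²).
√(4M²+3T²) = √(4×(2.040×10^7)² + 3×(1.930×10^7)²) = 5.275×10^7 N·mm.
d³ = 16×5.275×10^7/(π×315.2) = 852300 mm³.
d = 94.81 mm.

d = 94.8 mm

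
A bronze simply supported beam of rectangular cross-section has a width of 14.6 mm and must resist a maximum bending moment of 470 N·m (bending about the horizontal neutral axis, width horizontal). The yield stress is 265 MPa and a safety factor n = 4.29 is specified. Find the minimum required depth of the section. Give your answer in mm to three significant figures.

h = 55.9 mm

σ_allow = 265/4.29 = 61.77 MPa.
For a rectangular section σ = 6M/(bh²), so h² = 6M/(b σ_allow) = 6×470000/(14.6×61.77) = 3127 mm².
h = 55.92 mm.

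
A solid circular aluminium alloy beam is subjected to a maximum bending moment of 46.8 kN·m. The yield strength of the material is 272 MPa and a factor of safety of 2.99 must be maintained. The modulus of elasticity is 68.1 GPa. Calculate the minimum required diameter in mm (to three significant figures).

σ_allow = 272/2.99 = 90.97 MPa.
For a solid circular section σ = 32M/(πd³), so d³ = 32M/(π σ_allow) = 32×4.6800×10^7/(π×90.97) = 5.240×10^6 mm³.
d = 173.7 mm.

d = 174 mm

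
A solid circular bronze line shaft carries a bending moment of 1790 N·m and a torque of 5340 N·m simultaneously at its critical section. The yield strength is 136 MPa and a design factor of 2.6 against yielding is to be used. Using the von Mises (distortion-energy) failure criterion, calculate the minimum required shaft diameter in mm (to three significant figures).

σ_allow = σ_y/n = 136/2.6 = 52.31 MPa.
For a solid shaft σ_b = 32M/(πd³) and τ = 16T/(πd³), so the von Mises stress is σ' = (16/πd³)·√(4M²+3T²).
√(4M²+3T²) = √(4×(1.790×10^6)² + 3×(5.340×10^6)²) = 9.918×10^6 N·mm.
d³ = 16×9.918×10^6/(π×52.31) = 965700 mm³.
d = 98.84 mm.

d = 98.8 mm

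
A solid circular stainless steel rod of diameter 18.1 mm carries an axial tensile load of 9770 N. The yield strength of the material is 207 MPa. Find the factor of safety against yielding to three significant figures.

n = 5.45

A = πd²/4 = 257.3 mm².
σ = F/A = 9770.0/257.3 = 37.97 MPa.
n = 207/37.97 = 5.452.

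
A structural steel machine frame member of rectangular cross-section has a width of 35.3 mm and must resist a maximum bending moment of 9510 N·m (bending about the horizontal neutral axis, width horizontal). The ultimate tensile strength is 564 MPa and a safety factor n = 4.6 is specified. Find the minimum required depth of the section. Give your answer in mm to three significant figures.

h = 115 mm

σ_allow = 564/4.6 = 122.6 MPa.
For a rectangular section σ = 6M/(bh²), so h² = 6M/(b σ_allow) = 6×9510000/(35.3×122.6) = 13180 mm².
h = 114.8 mm.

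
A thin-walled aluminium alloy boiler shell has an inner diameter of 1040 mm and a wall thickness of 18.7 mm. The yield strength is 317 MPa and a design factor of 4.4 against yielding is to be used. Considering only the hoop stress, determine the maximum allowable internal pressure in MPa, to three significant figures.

σ_allow = 317/4.4 = 72.05 MPa.
σ_h = pD/(2t) → p_allow = 2σ_allow t/D = 2×72.05×18.7/1040 = 2.591 MPa.

p_allow = 2.59 MPa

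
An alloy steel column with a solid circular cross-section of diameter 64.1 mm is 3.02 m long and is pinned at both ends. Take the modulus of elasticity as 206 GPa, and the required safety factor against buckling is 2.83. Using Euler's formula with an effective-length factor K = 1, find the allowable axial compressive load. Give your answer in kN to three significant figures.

I = πd⁴/64 = π×64.1⁴/64 = 828700 mm⁴.
Effective length L_e = KL = 1×3.02 m = 3020 mm.
Euler critical load P_cr = π²EI/L_e² = π²×206000×828700/3020² = 184700 N.
P_allow = P_cr/n = 184700/2.83 = 65280 N.

P_allow = 65.3 kN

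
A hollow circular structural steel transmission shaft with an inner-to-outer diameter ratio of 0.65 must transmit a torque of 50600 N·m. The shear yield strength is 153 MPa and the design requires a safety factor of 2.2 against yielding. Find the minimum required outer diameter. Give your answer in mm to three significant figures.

d_o = 165 mm

τ_allow = 153/2.2 = 69.55 MPa.
For a hollow shaft τ = 16T/[πd_o³(1−k⁴)] with k = 0.65, so 1−k⁴ = 0.8215.
d_o³ = 16T/[π τ_allow (1−k⁴)] = 16×5.0600×10^7/(π×69.55×0.8215) = 4.511×10^6 mm³.
d_o = 165.2 mm.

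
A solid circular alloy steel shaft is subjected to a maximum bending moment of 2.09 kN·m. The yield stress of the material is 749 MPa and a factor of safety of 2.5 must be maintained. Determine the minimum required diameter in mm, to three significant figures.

d = 41.4 mm

σ_allow = 749/2.5 = 299.6 MPa.
For a solid circular section σ = 32M/(πd³), so d³ = 32M/(π σ_allow) = 32×2090000/(π×299.6) = 71060 mm³.
d = 41.42 mm.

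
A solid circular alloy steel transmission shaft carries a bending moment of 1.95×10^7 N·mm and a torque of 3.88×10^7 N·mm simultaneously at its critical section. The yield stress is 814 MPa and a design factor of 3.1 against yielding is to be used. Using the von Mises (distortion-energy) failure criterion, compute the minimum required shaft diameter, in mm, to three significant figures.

d = 115 mm

σ_allow = σ_y/n = 814/3.1 = 262.6 MPa.
For a solid shaft σ_b = 32M/(πd³) and τ = 16T/(πd³), so the von Mises stress is σ' = (16/πd³)·√(4M²+3T²).
√(4M²+3T²) = √(4×(1.950×10^7)² + 3×(3.880×10^7)²) = 7.770×10^7 N·mm.
d³ = 16×7.770×10^7/(π×262.6) = 1.507×10^6 mm³.
d = 114.7 mm.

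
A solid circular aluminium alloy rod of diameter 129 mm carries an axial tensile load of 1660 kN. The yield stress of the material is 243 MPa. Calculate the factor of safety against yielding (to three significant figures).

n = 1.91

A = πd²/4 = 13070 mm².
σ = F/A = 1660000/13070 = 127.0 MPa.
n = 243/127.0 = 1.913.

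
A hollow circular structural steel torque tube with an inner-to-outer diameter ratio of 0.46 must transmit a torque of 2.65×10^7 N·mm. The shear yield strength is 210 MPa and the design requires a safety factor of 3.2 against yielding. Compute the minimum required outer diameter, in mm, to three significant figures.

d_o = 129 mm

τ_allow = 210/3.2 = 65.62 MPa.
For a hollow shaft τ = 16T/[πd_o³(1−k⁴)] with k = 0.46, so 1−k⁴ = 0.9552.
d_o³ = 16T/[π τ_allow (1−k⁴)] = 16×2.6500×10^7/(π×65.62×0.9552) = 2.153×10^6 mm³.
d_o = 129.1 mm.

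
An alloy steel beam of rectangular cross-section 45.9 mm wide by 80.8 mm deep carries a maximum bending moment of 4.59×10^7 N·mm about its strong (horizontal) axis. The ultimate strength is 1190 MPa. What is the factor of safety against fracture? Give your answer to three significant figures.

Section modulus S = bh²/6 = 45.9×80.8²/6 = 49940 mm³.
σ = M/S = 4.5900×10^7/49940 = 919.0 MPa.
n = 1190/919.0 = 1.295.

n = 1.29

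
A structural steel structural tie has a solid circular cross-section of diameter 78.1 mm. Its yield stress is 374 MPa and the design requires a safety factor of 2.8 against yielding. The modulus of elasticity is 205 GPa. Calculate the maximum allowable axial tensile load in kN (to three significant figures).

σ_allow = 374/2.8 = 133.6 MPa.
A = πd²/4 = π×78.1²/4 = 4791 mm².
F_allow = σ_allow × A = 133.6×4791 = 639900 N.

F_allow = 640 kN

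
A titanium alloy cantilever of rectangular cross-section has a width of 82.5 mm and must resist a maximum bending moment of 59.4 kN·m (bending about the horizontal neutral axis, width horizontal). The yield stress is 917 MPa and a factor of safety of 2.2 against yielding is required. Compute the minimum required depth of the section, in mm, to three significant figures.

h = 102 mm

σ_allow = 917/2.2 = 416.8 MPa.
For a rectangular section σ = 6M/(bh²), so h² = 6M/(b σ_allow) = 6×5.9400×10^7/(82.5×416.8) = 10360 mm².
h = 101.8 mm.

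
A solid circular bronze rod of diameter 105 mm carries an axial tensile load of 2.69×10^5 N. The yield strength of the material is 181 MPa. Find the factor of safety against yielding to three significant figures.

A = πd²/4 = 8659 mm².
σ = F/A = 269000/8659 = 31.07 MPa.
n = 181/31.07 = 5.826.

n = 5.83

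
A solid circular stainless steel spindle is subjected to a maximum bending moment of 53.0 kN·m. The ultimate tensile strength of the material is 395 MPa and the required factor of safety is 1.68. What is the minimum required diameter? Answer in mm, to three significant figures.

σ_allow = 395/1.68 = 235.1 MPa.
For a solid circular section σ = 32M/(πd³), so d³ = 32M/(π σ_allow) = 32×5.3000×10^7/(π×235.1) = 2.296×10^6 mm³.
d = 131.9 mm.

d = 132 mm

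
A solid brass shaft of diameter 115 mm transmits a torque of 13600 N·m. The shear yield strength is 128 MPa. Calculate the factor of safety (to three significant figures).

n = 2.81

τ = 16T/(πd³) = 16×1.3600×10^7/(π×115³) = 45.54 MPa.
n = τ_limit/τ = 128/45.54 = 2.811.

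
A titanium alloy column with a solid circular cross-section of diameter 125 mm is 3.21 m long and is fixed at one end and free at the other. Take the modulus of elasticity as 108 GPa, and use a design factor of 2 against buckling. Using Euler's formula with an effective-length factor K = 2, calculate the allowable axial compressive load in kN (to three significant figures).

P_allow = 155 kN

I = πd⁴/64 = π×125⁴/64 = 1.198×10^7 mm⁴.
Effective length L_e = KL = 2×3.21 m = 6420 mm.
Euler critical load P_cr = π²EI/L_e² = π²×108000×1.198×10^7/6420² = 309900 N.
P_allow = P_cr/n = 309900/2 = 155000 N.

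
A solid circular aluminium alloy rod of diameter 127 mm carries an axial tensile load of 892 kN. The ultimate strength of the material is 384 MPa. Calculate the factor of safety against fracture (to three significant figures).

n = 5.45

A = πd²/4 = 12670 mm².
σ = F/A = 892000/12670 = 70.42 MPa.
n = 384/70.42 = 5.453.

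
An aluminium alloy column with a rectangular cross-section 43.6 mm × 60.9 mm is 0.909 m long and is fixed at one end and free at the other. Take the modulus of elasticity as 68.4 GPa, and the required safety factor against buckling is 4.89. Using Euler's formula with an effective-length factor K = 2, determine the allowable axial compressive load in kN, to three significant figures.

Buckling occurs about the weak axis: I_min = h·b³/12 = 60.9×43.6³/12 = 420600 mm⁴ (b = 43.6 mm is the smaller dimension).
Effective length L_e = KL = 2×0.909 m = 1818 mm.
Euler critical load P_cr = π²EI/L_e² = π²×68400×420600/1818² = 85910 N.
P_allow = P_cr/n = 85910/4.89 = 17570 N.

P_allow = 17.6 kN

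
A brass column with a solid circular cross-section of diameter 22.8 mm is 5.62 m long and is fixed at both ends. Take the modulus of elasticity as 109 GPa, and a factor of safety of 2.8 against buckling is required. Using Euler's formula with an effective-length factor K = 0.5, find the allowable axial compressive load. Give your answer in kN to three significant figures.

I = πd⁴/64 = π×22.8⁴/64 = 13270 mm⁴.
Effective length L_e = KL = 0.5×5.62 m = 2810 mm.
Euler critical load P_cr = π²EI/L_e² = π²×109000×13270/2810² = 1807 N.
P_allow = P_cr/n = 1807/2.8 = 645.5 N.

P_allow = 0.645 kN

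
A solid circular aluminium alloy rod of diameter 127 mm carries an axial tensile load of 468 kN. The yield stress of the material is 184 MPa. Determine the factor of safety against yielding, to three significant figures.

n = 4.98

A = πd²/4 = 12670 mm².
σ = F/A = 468000/12670 = 36.94 MPa.
n = 184/36.94 = 4.980.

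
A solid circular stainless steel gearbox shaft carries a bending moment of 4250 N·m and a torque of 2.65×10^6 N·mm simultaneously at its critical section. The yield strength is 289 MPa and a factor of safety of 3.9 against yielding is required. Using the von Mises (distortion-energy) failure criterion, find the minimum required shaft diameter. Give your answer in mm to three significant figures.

σ_allow = σ_y/n = 289/3.9 = 74.10 MPa.
For a solid shaft σ_b = 32M/(πd³) and τ = 16T/(πd³), so the von Mises stress is σ' = (16/πd³)·√(4M²+3T²).
√(4M²+3T²) = √(4×(4.250×10^6)² + 3×(2.650×10^6)²) = 9.660×10^6 N·mm.
d³ = 16×9.660×10^6/(π×74.10) = 663900 mm³.
d = 87.24 mm.

d = 87.2 mm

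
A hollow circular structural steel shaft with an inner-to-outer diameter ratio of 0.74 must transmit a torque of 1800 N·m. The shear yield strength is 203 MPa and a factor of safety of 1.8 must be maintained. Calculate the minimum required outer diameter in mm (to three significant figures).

τ_allow = 203/1.8 = 112.8 MPa.
For a hollow shaft τ = 16T/[πd_o³(1−k⁴)] with k = 0.74, so 1−k⁴ = 0.7001.
d_o³ = 16T/[π τ_allow (1−k⁴)] = 16×1800000/(π×112.8×0.7001) = 116100 mm³.
d_o = 48.78 mm.

d_o = 48.8 mm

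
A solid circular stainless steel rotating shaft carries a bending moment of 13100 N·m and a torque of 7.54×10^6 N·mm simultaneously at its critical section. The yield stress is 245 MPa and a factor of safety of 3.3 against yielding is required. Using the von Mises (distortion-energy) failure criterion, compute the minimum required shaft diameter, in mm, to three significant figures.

d = 126 mm

σ_allow = σ_y/n = 245/3.3 = 74.24 MPa.
For a solid shaft σ_b = 32M/(πd³) and τ = 16T/(πd³), so the von Mises stress is σ' = (16/πd³)·√(4M²+3T²).
√(4M²+3T²) = √(4×(1.310×10^7)² + 3×(7.540×10^6)²) = 2.927×10^7 N·mm.
d³ = 16×2.927×10^7/(π×74.24) = 2.008×10^6 mm³.
d = 126.2 mm.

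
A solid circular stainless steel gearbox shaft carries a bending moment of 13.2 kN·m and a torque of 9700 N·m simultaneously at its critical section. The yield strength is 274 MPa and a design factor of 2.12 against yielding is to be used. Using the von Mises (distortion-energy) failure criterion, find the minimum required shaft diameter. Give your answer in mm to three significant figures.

σ_allow = σ_y/n = 274/2.12 = 129.2 MPa.
For a solid shaft σ_b = 32M/(πd³) and τ = 16T/(πd³), so the von Mises stress is σ' = (16/πd³)·√(4M²+3T²).
√(4M²+3T²) = √(4×(1.320×10^7)² + 3×(9.700×10^6)²) = 3.129×10^7 N·mm.
d³ = 16×3.129×10^7/(π×129.2) = 1.233×10^6 mm³.
d = 107.2 mm.

d = 107 mm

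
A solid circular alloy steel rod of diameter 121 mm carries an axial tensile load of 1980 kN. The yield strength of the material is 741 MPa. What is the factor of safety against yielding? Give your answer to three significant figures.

A = πd²/4 = 11500 mm².
σ = F/A = 1980000/11500 = 172.2 MPa.
n = 741/172.2 = 4.303.

n = 4.30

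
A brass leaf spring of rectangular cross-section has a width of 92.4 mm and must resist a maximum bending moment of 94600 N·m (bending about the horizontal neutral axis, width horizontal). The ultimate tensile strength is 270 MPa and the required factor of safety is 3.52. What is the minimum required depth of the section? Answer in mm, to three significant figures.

h = 283 mm

σ_allow = 270/3.52 = 76.70 MPa.
For a rectangular section σ = 6M/(bh²), so h² = 6M/(b σ_allow) = 6×9.4600×10^7/(92.4×76.70) = 80080 mm².
h = 283.0 mm.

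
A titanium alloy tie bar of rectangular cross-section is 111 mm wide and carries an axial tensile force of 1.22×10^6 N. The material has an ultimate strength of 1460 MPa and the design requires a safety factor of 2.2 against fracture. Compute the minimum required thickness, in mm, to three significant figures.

t = 16.6 mm

σ_allow = 1460/2.2 = 663.6 MPa.
Required area A = F/σ_allow = 1220000/663.6 = 1838 mm².
t = A/w = 1838/111 = 16.56 mm.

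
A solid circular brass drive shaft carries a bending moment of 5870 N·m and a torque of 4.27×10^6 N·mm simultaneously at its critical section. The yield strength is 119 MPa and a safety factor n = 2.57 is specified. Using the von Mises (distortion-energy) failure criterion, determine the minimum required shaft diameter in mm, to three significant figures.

σ_allow = σ_y/n = 119/2.57 = 46.30 MPa.
For a solid shaft σ_b = 32M/(πd³) and τ = 16T/(πd³), so the von Mises stress is σ' = (16/πd³)·√(4M²+3T²).
√(4M²+3T²) = √(4×(5.870×10^6)² + 3×(4.270×10^6)²) = 1.388×10^7 N·mm.
d³ = 16×1.388×10^7/(π×46.30) = 1.526×10^6 mm³.
d = 115.1 mm.

d = 115 mm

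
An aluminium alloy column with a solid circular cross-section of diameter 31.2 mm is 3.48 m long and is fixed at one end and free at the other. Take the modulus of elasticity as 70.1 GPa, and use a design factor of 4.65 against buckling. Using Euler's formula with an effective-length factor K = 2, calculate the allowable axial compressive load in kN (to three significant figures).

I = πd⁴/64 = π×31.2⁴/64 = 46510 mm⁴.
Effective length L_e = KL = 2×3.48 m = 6960 mm.
Euler critical load P_cr = π²EI/L_e² = π²×70100×46510/6960² = 664.3 N.
P_allow = P_cr/n = 664.3/4.65 = 142.9 N.

P_allow = 0.143 kN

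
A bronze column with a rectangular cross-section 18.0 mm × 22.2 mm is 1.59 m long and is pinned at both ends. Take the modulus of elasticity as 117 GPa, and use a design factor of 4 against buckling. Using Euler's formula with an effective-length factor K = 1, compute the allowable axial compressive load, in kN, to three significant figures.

Buckling occurs about the weak axis: I_min = h·b³/12 = 22.2×18.0³/12 = 10790 mm⁴ (b = 18.0 mm is the smaller dimension).
Effective length L_e = KL = 1×1.59 m = 1590 mm.
Euler critical load P_cr = π²EI/L_e² = π²×117000×10790/1590² = 4928 N.
P_allow = P_cr/n = 4928/4 = 1232 N.

P_allow = 1.23 kN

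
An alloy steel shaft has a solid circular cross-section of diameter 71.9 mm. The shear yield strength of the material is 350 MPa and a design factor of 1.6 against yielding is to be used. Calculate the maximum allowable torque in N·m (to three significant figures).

τ_allow = 350/1.6 = 218.8 MPa.
For a solid shaft T_allow = τ_allow·πd³/16; πd³/16 = π×71.9³/16 = 72980 mm³.
T_allow = 218.8×72980 = 1.596×10^7 N·mm = 15960 N·m.

T_allow = 16000 N·m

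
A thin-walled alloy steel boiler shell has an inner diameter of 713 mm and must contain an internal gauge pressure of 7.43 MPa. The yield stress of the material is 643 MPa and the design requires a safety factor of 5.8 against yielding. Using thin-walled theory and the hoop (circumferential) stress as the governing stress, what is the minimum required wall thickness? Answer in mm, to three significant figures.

σ_allow = 643/5.8 = 110.9 MPa.
Hoop stress σ_h = pD/(2t), so t = pD/(2σ_allow) = 7.43×713/(2×110.9) = 23.89 mm.

t = 23.9 mm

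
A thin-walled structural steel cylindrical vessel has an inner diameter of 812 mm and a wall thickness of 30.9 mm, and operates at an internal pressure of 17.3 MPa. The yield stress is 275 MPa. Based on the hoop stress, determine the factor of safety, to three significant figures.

σ_h = pD/(2t) = 17.3×812/(2×30.9) = 227.3 MPa.
n = 275/227.3 = 1.210.

n = 1.21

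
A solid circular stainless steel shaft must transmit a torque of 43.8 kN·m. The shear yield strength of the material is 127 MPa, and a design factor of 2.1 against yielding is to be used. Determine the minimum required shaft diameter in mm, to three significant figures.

Allowable shear stress τ_allow = 127/2.1 = 60.48 MPa.
For a solid shaft τ = 16T/(πd³), so d³ = 16T/(π τ_allow) = 16×4.3800×10^7/(π×60.48) = 3.689×10^6 mm³.
d = (3.689×10^6)^(1/3) = 154.5 mm.

d = 155 mm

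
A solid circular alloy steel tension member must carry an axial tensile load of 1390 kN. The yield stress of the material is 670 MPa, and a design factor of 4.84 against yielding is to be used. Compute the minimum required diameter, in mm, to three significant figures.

d = 113 mm

Allowable stress σ_allow = 670/4.84 = 138.4 MPa.
Required area A = F/σ_allow = 1390000/138.4 = 10040 mm².
A = πd²/4 → d = √(4A/π) = 113.1 mm.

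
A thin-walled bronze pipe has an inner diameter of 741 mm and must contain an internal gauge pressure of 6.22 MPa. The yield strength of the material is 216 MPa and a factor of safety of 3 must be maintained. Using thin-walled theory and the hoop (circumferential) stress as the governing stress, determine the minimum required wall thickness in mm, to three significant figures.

t = 32.0 mm

σ_allow = 216/3 = 72.00 MPa.
Hoop stress σ_h = pD/(2t), so t = pD/(2σ_allow) = 6.22×741/(2×72.00) = 32.01 mm.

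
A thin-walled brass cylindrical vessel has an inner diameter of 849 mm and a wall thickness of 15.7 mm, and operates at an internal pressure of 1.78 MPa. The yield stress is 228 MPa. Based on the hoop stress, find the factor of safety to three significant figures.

n = 4.74

σ_h = pD/(2t) = 1.78×849/(2×15.7) = 48.13 MPa.
n = 228/48.13 = 4.737.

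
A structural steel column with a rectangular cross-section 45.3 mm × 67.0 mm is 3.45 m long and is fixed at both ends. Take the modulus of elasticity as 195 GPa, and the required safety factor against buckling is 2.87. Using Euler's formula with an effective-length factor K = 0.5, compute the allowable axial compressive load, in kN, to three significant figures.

P_allow = 117 kN

Buckling occurs about the weak axis: I_min = h·b³/12 = 67.0×45.3³/12 = 519000 mm⁴ (b = 45.3 mm is the smaller dimension).
Effective length L_e = KL = 0.5×3.45 m = 1725 mm.
Euler critical load P_cr = π²EI/L_e² = π²×195000×519000/1725² = 335700 N.
P_allow = P_cr/n = 335700/2.87 = 117000 N.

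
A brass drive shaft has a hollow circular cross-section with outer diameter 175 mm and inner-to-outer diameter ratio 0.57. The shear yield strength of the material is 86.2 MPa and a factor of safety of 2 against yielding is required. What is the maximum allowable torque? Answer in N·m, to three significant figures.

τ_allow = 86.2/2 = 43.10 MPa.
For a hollow shaft T_allow = τ_allow·πd_o³(1−k⁴)/16 with 1−k⁴ = 0.8944, so πd_o³(1−k⁴)/16 = 941200 mm³.
T_allow = 43.10×941200 = 4.057×10^7 N·mm = 40570 N·m.

T_allow = 40600 N·m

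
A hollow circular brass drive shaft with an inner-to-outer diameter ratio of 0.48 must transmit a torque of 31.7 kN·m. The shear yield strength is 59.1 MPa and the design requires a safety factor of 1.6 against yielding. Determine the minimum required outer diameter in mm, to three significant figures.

d_o = 167 mm

τ_allow = 59.1/1.6 = 36.94 MPa.
For a hollow shaft τ = 16T/[πd_o³(1−k⁴)] with k = 0.48, so 1−k⁴ = 0.9469.
d_o³ = 16T/[π τ_allow (1−k⁴)] = 16×3.1700×10^7/(π×36.94×0.9469) = 4.616×10^6 mm³.
d_o = 166.5 mm.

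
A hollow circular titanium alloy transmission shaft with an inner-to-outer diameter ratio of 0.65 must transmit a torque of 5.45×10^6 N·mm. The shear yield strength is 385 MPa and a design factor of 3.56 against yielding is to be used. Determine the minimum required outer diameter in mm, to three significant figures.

d_o = 67.9 mm

τ_allow = 385/3.56 = 108.1 MPa.
For a hollow shaft τ = 16T/[πd_o³(1−k⁴)] with k = 0.65, so 1−k⁴ = 0.8215.
d_o³ = 16T/[π τ_allow (1−k⁴)] = 16×5450000/(π×108.1×0.8215) = 312400 mm³.
d_o = 67.86 mm.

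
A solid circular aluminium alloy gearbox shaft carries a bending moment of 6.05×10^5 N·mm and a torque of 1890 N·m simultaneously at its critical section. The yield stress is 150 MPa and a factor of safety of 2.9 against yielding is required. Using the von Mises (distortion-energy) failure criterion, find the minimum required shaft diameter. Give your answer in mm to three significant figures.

σ_allow = σ_y/n = 150/2.9 = 51.72 MPa.
For a solid shaft σ_b = 32M/(πd³) and τ = 16T/(πd³), so the von Mises stress is σ' = (16/πd³)·√(4M²+3T²).
√(4M²+3T²) = √(4×(605000)² + 3×(1.890×10^6)²) = 3.490×10^6 N·mm.
d³ = 16×3.490×10^6/(π×51.72) = 343600 mm³.
d = 70.04 mm.

d = 70.0 mm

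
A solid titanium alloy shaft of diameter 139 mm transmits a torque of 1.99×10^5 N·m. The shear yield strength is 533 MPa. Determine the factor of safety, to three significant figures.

τ = 16T/(πd³) = 16×1.9900×10^8/(π×139³) = 377.4 MPa.
n = τ_limit/τ = 533/377.4 = 1.412.

n = 1.41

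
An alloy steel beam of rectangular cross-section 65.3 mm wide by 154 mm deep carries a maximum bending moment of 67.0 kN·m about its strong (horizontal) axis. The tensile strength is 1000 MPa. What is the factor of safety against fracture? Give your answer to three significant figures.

Section modulus S = bh²/6 = 65.3×154²/6 = 258100 mm³.
σ = M/S = 6.7000×10^7/258100 = 259.6 MPa.
n = 1000/259.6 = 3.852.

n = 3.85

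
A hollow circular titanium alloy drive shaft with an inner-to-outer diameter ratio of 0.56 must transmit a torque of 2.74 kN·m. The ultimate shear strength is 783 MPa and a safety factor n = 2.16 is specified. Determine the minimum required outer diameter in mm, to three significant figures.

d_o = 35.0 mm

τ_allow = 783/2.16 = 362.5 MPa.
For a hollow shaft τ = 16T/[πd_o³(1−k⁴)] with k = 0.56, so 1−k⁴ = 0.9017.
d_o³ = 16T/[π τ_allow (1−k⁴)] = 16×2740000/(π×362.5×0.9017) = 42690 mm³.
d_o = 34.95 mm.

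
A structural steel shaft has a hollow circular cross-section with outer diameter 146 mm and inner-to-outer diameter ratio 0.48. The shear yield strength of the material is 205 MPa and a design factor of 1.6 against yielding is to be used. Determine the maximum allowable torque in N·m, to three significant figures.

T_allow = 74100 N·m

τ_allow = 205/1.6 = 128.1 MPa.
For a hollow shaft T_allow = τ_allow·πd_o³(1−k⁴)/16 with 1−k⁴ = 0.9469, so πd_o³(1−k⁴)/16 = 578600 mm³.
T_allow = 128.1×578600 = 7.414×10^7 N·mm = 74140 N·m.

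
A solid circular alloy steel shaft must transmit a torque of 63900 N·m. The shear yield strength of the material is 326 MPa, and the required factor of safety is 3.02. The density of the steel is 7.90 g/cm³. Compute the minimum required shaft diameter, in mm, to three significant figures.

Allowable shear stress τ_allow = 326/3.02 = 107.9 MPa.
For a solid shaft τ = 16T/(πd³), so d³ = 16T/(π τ_allow) = 16×6.3900×10^7/(π×107.9) = 3.015×10^6 mm³.
d = (3.015×10^6)^(1/3) = 144.5 mm.

d = 144 mm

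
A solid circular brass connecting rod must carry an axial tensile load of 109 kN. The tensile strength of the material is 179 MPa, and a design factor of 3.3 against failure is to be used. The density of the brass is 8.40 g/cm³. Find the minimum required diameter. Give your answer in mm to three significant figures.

d = 50.6 mm

Allowable stress σ_allow = 179/3.3 = 54.24 MPa.
Required area A = F/σ_allow = 109000/54.24 = 2009 mm².
A = πd²/4 → d = √(4A/π) = 50.58 mm.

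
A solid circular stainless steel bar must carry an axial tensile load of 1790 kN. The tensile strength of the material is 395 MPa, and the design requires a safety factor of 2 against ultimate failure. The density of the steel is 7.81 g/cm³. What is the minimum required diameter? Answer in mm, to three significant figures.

Allowable stress σ_allow = 395/2 = 197.5 MPa.
Required area A = F/σ_allow = 1790000/197.5 = 9063 mm².
A = πd²/4 → d = √(4A/π) = 107.4 mm.

d = 107 mm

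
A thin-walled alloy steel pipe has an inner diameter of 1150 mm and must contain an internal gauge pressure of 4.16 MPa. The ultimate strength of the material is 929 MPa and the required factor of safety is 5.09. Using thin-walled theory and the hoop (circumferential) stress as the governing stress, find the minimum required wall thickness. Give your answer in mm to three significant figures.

σ_allow = 929/5.09 = 182.5 MPa.
Hoop stress σ_h = pD/(2t), so t = pD/(2σ_allow) = 4.16×1150/(2×182.5) = 13.11 mm.

t = 13.1 mm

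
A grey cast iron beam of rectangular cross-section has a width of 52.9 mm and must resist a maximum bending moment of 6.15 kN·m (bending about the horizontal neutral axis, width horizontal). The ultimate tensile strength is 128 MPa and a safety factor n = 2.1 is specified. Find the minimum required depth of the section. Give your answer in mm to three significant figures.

h = 107 mm

σ_allow = 128/2.1 = 60.95 MPa.
For a rectangular section σ = 6M/(bh²), so h² = 6M/(b σ_allow) = 6×6150000/(52.9×60.95) = 11440 mm².
h = 107.0 mm.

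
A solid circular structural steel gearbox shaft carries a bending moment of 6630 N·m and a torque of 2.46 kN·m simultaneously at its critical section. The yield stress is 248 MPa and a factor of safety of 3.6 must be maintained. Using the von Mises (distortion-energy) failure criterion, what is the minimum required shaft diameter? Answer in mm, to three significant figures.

σ_allow = σ_y/n = 248/3.6 = 68.89 MPa.
For a solid shaft σ_b = 32M/(πd³) and τ = 16T/(πd³), so the von Mises stress is σ' = (16/πd³)·√(4M²+3T²).
√(4M²+3T²) = √(4×(6.630×10^6)² + 3×(2.460×10^6)²) = 1.393×10^7 N·mm.
d³ = 16×1.393×10^7/(π×68.89) = 1.030×10^6 mm³.
d = 101.0 mm.

d = 101 mm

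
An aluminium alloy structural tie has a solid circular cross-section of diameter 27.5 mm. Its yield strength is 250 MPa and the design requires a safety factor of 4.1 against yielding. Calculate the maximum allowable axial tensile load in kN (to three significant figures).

F_allow = 36.2 kN

σ_allow = 250/4.1 = 60.98 MPa.
A = πd²/4 = π×27.5²/4 = 594.0 mm².
F_allow = σ_allow × A = 60.98×594.0 = 36220 N.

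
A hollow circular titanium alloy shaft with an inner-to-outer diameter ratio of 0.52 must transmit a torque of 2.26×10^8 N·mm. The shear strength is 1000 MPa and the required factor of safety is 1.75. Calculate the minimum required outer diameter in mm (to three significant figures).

τ_allow = 1000/1.75 = 571.4 MPa.
For a hollow shaft τ = 16T/[πd_o³(1−k⁴)] with k = 0.52, so 1−k⁴ = 0.9269.
d_o³ = 16T/[π τ_allow (1−k⁴)] = 16×2.2600×10^8/(π×571.4×0.9269) = 2.173×10^6 mm³.
d_o = 129.5 mm.

d_o = 130 mm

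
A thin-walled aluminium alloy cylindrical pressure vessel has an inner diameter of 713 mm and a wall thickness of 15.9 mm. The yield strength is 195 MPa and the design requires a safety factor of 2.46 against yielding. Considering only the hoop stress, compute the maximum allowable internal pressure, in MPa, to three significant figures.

p_allow = 3.54 MPa

σ_allow = 195/2.46 = 79.27 MPa.
σ_h = pD/(2t) → p_allow = 2σ_allow t/D = 2×79.27×15.9/713 = 3.535 MPa.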